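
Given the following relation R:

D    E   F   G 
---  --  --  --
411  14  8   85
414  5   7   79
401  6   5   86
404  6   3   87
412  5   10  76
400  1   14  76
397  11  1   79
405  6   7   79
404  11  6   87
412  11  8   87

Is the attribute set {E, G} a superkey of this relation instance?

Two distinct rows share (E=11, G=87), so {E, G} does not determine every attribute — not a superkey.

No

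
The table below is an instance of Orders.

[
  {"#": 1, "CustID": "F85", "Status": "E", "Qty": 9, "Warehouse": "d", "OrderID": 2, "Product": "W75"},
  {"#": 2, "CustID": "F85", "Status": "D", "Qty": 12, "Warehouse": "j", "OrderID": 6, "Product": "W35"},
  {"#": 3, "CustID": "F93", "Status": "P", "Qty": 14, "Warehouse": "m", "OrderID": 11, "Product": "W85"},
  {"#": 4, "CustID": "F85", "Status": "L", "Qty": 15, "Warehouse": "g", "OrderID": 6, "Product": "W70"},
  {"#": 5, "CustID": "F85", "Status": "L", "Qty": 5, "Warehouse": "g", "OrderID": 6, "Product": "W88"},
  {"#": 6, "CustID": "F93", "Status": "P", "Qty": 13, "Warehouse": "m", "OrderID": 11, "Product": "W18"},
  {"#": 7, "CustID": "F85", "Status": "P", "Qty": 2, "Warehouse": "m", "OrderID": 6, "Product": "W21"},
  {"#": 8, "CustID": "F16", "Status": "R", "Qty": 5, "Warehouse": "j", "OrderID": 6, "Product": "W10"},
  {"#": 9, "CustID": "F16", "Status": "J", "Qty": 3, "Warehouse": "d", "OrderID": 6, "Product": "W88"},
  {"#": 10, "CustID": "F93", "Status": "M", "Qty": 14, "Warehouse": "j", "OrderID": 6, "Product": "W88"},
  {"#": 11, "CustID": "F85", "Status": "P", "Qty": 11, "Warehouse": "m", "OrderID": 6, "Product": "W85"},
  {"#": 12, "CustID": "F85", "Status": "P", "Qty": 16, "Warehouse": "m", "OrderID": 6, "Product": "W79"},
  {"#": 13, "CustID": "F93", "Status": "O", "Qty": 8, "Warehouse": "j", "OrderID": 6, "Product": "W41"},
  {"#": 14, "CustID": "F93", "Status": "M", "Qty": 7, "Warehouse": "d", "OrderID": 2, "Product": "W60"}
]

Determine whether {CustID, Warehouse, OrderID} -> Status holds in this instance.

(CustID=F85, Warehouse=d, OrderID=2): row 1 → Status = E ✓
(CustID=F85, Warehouse=j, OrderID=6): row 2 → Status = D ✓
(CustID=F93, Warehouse=m, OrderID=11): rows 3, 6 → Status = P, P ✓
(CustID=F85, Warehouse=g, OrderID=6): rows 4, 5 → Status = L, L ✓
(CustID=F85, Warehouse=m, OrderID=6): rows 7, 11, 12 → Status = P, P, P ✓
(CustID=F16, Warehouse=j, OrderID=6): row 8 → Status = R ✓
(CustID=F16, Warehouse=d, OrderID=6): row 9 → Status = J ✓
(CustID=F93, Warehouse=j, OrderID=6): rows 10, 13 → Status takes values {M, O} — violation
(CustID=F93, Warehouse=d, OrderID=2): row 14 → Status = M ✓
Two rows agree on {CustID, Warehouse, OrderID} but differ on Status, so {CustID, Warehouse, OrderID} -> Status does not hold.

No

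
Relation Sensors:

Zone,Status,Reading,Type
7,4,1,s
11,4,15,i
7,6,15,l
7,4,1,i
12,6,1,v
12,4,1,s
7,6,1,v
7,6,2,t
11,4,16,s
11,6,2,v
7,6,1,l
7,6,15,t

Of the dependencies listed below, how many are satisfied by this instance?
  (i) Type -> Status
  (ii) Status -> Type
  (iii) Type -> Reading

1

(i) Type -> Status: every LHS value maps to a single RHS value — holds.
(ii) Status -> Type: Status=4: 5 rows → Type takes values {s, i} — violation; Status=6: 7 rows → Type takes values {l, v, t} — violation — fails.
(iii) Type -> Reading: Type=s: 3 rows → Reading takes values {1, 16} — violation; Type=i: 2 rows → Reading takes values {15, 1} — violation; Type=l: 2 rows → Reading takes values {15, 1} — violation; Type=v: 3 rows → Reading takes values {1, 2} — violation; Type=t: 2 rows → Reading takes values {2, 15} — violation — fails.
1 of the 3 dependencies holds.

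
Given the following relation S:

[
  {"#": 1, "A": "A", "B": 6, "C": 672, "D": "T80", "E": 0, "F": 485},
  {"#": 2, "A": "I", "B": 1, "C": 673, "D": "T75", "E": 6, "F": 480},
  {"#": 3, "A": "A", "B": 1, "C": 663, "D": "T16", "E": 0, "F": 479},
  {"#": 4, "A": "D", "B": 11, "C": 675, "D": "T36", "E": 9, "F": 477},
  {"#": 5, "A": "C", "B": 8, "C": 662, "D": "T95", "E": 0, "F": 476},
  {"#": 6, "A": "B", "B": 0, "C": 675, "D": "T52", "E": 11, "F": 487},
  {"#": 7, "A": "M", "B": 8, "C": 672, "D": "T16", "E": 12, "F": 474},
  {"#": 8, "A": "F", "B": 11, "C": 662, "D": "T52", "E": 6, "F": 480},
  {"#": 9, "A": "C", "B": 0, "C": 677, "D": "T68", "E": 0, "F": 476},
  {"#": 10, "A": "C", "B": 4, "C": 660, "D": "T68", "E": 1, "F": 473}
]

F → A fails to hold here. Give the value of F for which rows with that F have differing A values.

F=485: row 1 → A = A ✓
F=480: rows 2, 8 → A takes values {I, F} — violation
F=479: row 3 → A = A ✓
F=477: row 4 → A = D ✓
F=476: rows 5, 9 → A = C, C ✓
F=487: row 6 → A = B ✓
F=474: row 7 → A = M ✓
F=473: row 10 → A = C ✓
The only F value with inconsistent A is F=480.

480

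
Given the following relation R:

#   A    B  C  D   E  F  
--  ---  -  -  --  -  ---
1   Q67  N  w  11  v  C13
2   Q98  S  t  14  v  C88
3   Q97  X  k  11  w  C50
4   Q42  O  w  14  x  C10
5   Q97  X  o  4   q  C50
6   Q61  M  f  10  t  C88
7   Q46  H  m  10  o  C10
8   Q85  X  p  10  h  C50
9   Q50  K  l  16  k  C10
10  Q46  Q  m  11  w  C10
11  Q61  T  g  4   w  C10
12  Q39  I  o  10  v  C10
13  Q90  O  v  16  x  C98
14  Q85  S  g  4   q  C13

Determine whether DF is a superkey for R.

No

Rows 7 and 12 have the same DF value (D=10, F=C10) but are distinct tuples, so DF does not determine every attribute — not a superkey.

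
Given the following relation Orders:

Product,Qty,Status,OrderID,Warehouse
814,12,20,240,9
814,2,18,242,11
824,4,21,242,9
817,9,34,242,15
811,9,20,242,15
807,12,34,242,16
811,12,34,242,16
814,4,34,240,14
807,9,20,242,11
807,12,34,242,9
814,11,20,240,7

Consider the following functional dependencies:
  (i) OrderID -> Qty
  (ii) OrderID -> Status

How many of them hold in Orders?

(i) OrderID -> Qty: OrderID=240: 3 rows → Qty takes values {12, 4, 11} — violation; OrderID=242: 8 rows → Qty takes values {2, 4, 9, 12} — violation — fails.
(ii) OrderID -> Status: OrderID=240: 3 rows → Status takes values {20, 34} — violation; OrderID=242: 8 rows → Status takes values {18, 21, 34, 20} — violation — fails.
None of the 2 dependencies hold.

0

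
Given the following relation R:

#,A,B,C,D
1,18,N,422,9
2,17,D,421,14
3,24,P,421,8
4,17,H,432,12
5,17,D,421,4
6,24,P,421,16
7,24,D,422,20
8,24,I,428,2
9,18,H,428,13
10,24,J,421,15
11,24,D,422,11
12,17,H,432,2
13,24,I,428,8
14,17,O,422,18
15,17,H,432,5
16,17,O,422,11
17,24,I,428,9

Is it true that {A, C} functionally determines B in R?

No

(A=18, C=422): row 1 → B = N ✓
(A=17, C=421): rows 2, 5 → B = D, D ✓
(A=24, C=421): rows 3, 6, 10 → B takes values {P, J} — violation
(A=17, C=432): rows 4, 12, 15 → B = H, H, H ✓
(A=24, C=422): rows 7, 11 → B = D, D ✓
(A=24, C=428): rows 8, 13, 17 → B = I, I, I ✓
(A=18, C=428): row 9 → B = H ✓
(A=17, C=422): rows 14, 16 → B = O, O ✓
Two rows agree on {A, C} but differ on B, so {A, C} → B does not hold.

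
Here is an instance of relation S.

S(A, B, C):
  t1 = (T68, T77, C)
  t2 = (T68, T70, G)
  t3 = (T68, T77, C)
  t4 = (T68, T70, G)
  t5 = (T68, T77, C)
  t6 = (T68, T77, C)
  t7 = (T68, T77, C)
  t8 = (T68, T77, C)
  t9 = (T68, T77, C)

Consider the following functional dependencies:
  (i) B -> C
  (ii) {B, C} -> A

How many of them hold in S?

(i) B -> C: every LHS value maps to a single RHS value — holds.
(ii) {B, C} -> A: every LHS value maps to a single RHS value — holds.
2 of the 2 dependencies hold.

2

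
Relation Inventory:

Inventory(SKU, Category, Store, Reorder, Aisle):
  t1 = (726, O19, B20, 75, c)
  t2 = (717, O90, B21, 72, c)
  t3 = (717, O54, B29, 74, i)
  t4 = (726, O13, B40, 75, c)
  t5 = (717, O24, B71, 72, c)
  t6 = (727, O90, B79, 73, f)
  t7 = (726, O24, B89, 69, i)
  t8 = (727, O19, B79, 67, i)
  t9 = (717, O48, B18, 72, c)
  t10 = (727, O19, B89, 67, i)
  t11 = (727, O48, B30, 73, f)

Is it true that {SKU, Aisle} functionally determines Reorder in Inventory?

Yes

(SKU=726, Aisle=c): rows 1, 4 → Reorder = 75, 75 ✓
(SKU=717, Aisle=c): rows 2, 5, 9 → Reorder = 72, 72, 72 ✓
(SKU=717, Aisle=i): row 3 → Reorder = 74 ✓
(SKU=727, Aisle=f): rows 6, 11 → Reorder = 73, 73 ✓
(SKU=726, Aisle=i): row 7 → Reorder = 69 ✓
(SKU=727, Aisle=i): rows 8, 10 → Reorder = 67, 67 ✓
Every {SKU, Aisle} value is associated with a single Reorder value, so {SKU, Aisle} -> Reorder holds.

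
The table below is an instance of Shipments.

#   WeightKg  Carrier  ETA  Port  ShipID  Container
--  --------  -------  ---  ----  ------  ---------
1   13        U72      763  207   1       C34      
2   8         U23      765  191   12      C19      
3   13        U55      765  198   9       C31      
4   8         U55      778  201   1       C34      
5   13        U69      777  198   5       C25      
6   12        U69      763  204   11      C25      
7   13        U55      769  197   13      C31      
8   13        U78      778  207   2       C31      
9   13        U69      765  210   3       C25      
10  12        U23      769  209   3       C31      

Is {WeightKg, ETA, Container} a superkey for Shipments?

Yes

All 10 rows have distinct {WeightKg, ETA, Container} values, so {WeightKg, ETA, Container} → (all attributes) holds and {WeightKg, ETA, Container} is a superkey.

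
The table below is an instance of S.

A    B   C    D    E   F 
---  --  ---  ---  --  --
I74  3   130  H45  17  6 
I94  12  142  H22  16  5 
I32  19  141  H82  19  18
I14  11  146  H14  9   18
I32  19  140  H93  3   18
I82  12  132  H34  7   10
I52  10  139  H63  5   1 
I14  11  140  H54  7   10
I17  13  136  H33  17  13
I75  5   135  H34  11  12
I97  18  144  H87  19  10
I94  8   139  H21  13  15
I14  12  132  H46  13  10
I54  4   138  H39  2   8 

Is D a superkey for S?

No

Two distinct rows share D=H34, so D does not determine every attribute — not a superkey.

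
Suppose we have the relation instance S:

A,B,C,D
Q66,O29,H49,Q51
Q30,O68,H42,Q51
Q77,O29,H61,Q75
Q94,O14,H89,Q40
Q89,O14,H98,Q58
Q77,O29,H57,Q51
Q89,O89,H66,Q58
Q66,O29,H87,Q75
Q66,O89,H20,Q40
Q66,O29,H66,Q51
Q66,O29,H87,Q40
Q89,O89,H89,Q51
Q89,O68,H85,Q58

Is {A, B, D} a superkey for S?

No

Two distinct rows share (A=Q66, B=O29, D=Q51), so {A, B, D} does not determine every attribute — not a superkey.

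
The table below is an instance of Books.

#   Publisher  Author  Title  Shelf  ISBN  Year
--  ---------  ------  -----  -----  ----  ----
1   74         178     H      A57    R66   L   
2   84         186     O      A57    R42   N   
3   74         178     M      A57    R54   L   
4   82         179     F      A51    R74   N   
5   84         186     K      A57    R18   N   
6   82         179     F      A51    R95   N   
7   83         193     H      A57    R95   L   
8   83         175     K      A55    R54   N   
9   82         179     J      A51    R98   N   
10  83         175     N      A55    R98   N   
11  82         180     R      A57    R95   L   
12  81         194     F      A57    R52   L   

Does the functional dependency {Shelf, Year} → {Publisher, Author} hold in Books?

(Shelf=A57, Year=L): rows 1, 3, 7, 11, 12 → {Publisher,Author} takes values {(74, 178), (83, 193), (82, 180), (81, 194)} — violation
(Shelf=A57, Year=N): rows 2, 5 → {Publisher,Author} = (84, 186), (84, 186) ✓
(Shelf=A51, Year=N): rows 4, 6, 9 → {Publisher,Author} = (82, 179), (82, 179), (82, 179) ✓
(Shelf=A55, Year=N): rows 8, 10 → {Publisher,Author} = (83, 175), (83, 175) ✓
Two rows agree on {Shelf, Year} but differ on {Publisher, Author}, so {Shelf, Year} → {Publisher, Author} does not hold.

No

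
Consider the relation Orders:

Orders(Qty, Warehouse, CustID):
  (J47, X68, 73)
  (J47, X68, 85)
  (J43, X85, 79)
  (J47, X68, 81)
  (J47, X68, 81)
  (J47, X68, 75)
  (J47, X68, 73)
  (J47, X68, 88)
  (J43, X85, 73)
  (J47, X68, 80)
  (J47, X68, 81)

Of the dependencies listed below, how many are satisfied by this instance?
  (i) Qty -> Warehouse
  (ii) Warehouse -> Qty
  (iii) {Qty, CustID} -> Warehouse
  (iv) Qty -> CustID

3

(i) Qty -> Warehouse: every LHS value maps to a single RHS value — holds.
(ii) Warehouse -> Qty: every LHS value maps to a single RHS value — holds.
(iii) {Qty, CustID} -> Warehouse: every LHS value maps to a single RHS value — holds.
(iv) Qty -> CustID: Qty=J47: 9 rows → CustID takes values {73, 85, 81, 75, 88, 80} — violation; Qty=J43: 2 rows → CustID takes values {79, 73} — violation — fails.
3 of the 4 dependencies hold.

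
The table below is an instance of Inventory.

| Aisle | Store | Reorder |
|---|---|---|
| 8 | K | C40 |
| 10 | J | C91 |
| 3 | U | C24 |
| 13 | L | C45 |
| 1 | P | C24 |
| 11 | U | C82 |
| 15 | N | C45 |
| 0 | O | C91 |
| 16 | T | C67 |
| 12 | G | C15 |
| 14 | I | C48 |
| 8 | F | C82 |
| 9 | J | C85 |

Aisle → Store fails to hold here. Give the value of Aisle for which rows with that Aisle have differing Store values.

Aisle=8: 2 rows → Store takes values {K, F} — violation
Aisle=10: 1 row → Store = J ✓
Aisle=3: 1 row → Store = U ✓
Aisle=13: 1 row → Store = L ✓
Aisle=1: 1 row → Store = P ✓
Aisle=11: 1 row → Store = U ✓
Aisle=15: 1 row → Store = N ✓
Aisle=0: 1 row → Store = O ✓
Aisle=16: 1 row → Store = T ✓
Aisle=12: 1 row → Store = G ✓
Aisle=14: 1 row → Store = I ✓
Aisle=9: 1 row → Store = J ✓
The only Aisle value with inconsistent Store is Aisle=8.

8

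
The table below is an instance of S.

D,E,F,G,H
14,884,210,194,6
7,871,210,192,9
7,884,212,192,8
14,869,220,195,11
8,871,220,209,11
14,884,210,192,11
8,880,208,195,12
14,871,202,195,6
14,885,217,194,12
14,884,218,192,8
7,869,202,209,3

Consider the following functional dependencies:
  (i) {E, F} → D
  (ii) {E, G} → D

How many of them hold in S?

1

(i) {E, F} → D: every LHS value maps to a single RHS value — holds.
(ii) {E, G} → D: (E=884, G=192): 3 rows → D takes values {7, 14} — violation — fails.
1 of the 2 dependencies holds.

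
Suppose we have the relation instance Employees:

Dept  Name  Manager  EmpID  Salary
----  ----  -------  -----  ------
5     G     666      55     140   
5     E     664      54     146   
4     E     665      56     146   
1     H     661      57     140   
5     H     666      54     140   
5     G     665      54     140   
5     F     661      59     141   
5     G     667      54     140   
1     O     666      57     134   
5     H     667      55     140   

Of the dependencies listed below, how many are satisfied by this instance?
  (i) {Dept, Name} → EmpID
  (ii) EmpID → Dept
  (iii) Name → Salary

2

(i) {Dept, Name} → EmpID: (Dept=5, Name=G): 3 rows → EmpID takes values {55, 54} — violation; (Dept=5, Name=H): 2 rows → EmpID takes values {54, 55} — violation — fails.
(ii) EmpID → Dept: every LHS value maps to a single RHS value — holds.
(iii) Name → Salary: every LHS value maps to a single RHS value — holds.
2 of the 3 dependencies hold.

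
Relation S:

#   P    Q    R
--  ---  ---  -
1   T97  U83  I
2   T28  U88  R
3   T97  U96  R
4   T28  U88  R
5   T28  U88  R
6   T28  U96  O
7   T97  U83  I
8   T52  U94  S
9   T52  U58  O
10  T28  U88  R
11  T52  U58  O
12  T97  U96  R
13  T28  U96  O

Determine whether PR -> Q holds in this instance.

(P=T97, R=I): rows 1, 7 → Q = U83, U83 ✓
(P=T28, R=R): rows 2, 4, 5, 10 → Q = U88, U88, U88, U88 ✓
(P=T97, R=R): rows 3, 12 → Q = U96, U96 ✓
(P=T28, R=O): rows 6, 13 → Q = U96, U96 ✓
(P=T52, R=S): row 8 → Q = U94 ✓
(P=T52, R=O): rows 9, 11 → Q = U58, U58 ✓
Every PR value is associated with a single Q value, so PR -> Q holds.

Yes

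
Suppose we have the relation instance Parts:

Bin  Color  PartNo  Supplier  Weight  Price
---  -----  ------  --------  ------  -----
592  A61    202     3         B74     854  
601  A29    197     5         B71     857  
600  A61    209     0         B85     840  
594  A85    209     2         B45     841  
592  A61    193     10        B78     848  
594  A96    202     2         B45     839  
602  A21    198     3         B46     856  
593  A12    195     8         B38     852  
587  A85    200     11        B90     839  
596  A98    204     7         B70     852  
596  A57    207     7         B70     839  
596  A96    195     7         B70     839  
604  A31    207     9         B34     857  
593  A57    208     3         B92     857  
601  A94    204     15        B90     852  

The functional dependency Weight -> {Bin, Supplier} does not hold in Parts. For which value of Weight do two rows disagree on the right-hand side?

B90

Weight=B74: 1 row → {Bin,Supplier} = (592, 3) ✓
Weight=B71: 1 row → {Bin,Supplier} = (601, 5) ✓
Weight=B85: 1 row → {Bin,Supplier} = (600, 0) ✓
Weight=B45: 2 rows → {Bin,Supplier} = (594, 2), (594, 2) ✓
Weight=B78: 1 row → {Bin,Supplier} = (592, 10) ✓
Weight=B46: 1 row → {Bin,Supplier} = (602, 3) ✓
Weight=B38: 1 row → {Bin,Supplier} = (593, 8) ✓
Weight=B90: 2 rows → {Bin,Supplier} takes values {(587, 11), (601, 15)} — violation
Weight=B70: 3 rows → {Bin,Supplier} = (596, 7), (596, 7), (596, 7) ✓
Weight=B34: 1 row → {Bin,Supplier} = (604, 9) ✓
Weight=B92: 1 row → {Bin,Supplier} = (593, 3) ✓
The only Weight value with inconsistent RHS is Weight=B90.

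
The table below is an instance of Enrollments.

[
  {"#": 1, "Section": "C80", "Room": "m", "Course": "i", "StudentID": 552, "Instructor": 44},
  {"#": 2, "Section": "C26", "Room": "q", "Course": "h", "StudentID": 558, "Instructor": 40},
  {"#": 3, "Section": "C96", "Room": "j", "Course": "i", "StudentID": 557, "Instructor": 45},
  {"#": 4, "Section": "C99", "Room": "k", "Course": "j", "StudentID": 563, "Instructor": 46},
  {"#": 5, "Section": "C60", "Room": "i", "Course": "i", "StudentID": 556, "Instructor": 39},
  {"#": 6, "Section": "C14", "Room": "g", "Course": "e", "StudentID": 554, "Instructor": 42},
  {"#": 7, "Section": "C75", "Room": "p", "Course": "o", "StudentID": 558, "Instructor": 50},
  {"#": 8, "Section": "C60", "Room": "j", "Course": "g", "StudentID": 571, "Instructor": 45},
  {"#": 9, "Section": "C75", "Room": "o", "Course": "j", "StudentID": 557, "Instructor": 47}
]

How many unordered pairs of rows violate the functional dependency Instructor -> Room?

Instructor=45: all 2 rows agree on Room — 0 pairs.

0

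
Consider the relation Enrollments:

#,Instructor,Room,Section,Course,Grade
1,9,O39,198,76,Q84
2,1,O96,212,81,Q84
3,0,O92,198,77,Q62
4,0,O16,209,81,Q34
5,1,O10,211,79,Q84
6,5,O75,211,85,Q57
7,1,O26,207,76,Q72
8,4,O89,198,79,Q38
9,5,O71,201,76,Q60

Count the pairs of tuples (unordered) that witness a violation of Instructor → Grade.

4

Instructor=1: violating pairs (2,7), (5,7) — 2 pairs.
Instructor=0: violating pairs (3,4) — 1 pair.
Instructor=5: violating pairs (6,9) — 1 pair.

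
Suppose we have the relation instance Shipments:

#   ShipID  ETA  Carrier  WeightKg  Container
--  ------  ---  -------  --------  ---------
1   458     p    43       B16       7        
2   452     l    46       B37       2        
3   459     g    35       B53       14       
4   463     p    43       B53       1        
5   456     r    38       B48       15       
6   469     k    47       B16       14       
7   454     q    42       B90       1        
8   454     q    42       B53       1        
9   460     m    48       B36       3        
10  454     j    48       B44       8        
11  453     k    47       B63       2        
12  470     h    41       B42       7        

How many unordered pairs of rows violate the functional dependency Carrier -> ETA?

Carrier=43: all 2 rows agree on ETA — 0 pairs.
Carrier=47: all 2 rows agree on ETA — 0 pairs.
Carrier=42: all 2 rows agree on ETA — 0 pairs.
Carrier=48: violating pairs (9,10) — 1 pair.

1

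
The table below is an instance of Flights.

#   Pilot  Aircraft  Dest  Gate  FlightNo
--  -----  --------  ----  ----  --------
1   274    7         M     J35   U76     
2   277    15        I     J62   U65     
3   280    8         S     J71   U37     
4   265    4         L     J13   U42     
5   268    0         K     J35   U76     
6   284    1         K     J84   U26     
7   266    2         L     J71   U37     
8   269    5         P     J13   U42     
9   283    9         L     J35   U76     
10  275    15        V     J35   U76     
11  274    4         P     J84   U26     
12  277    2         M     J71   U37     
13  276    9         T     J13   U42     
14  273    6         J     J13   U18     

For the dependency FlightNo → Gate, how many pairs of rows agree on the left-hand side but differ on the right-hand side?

FlightNo=U76: all 4 rows agree on Gate — 0 pairs.
FlightNo=U37: all 3 rows agree on Gate — 0 pairs.
FlightNo=U42: all 3 rows agree on Gate — 0 pairs.
FlightNo=U26: all 2 rows agree on Gate — 0 pairs.

0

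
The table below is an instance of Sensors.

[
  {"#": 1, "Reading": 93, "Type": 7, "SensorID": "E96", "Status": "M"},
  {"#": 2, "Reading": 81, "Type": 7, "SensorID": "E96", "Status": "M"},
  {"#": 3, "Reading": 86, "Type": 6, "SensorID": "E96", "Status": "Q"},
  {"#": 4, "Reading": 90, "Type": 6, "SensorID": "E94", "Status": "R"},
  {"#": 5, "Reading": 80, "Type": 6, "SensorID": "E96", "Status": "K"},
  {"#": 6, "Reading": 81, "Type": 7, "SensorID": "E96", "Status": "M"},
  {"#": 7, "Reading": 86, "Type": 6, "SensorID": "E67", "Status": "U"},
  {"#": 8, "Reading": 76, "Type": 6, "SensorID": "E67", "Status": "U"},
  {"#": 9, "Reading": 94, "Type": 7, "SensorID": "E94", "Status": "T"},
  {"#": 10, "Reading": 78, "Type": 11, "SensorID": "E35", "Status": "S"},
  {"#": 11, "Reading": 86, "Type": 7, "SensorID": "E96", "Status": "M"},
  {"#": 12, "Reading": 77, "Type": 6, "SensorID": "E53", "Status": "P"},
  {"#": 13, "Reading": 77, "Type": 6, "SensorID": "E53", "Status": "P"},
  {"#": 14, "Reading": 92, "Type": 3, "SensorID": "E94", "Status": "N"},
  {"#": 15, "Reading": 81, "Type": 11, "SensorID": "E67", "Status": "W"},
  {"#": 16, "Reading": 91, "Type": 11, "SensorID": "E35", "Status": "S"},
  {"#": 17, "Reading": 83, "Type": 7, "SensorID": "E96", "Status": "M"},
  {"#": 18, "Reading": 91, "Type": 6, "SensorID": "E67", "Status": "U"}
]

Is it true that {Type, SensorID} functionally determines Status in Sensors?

(Type=7, SensorID=E96): rows 1, 2, 6, 11, 17 → Status = M, M, M, M, M ✓
(Type=6, SensorID=E96): rows 3, 5 → Status takes values {Q, K} — violation
(Type=6, SensorID=E94): row 4 → Status = R ✓
(Type=6, SensorID=E67): rows 7, 8, 18 → Status = U, U, U ✓
(Type=7, SensorID=E94): row 9 → Status = T ✓
(Type=11, SensorID=E35): rows 10, 16 → Status = S, S ✓
(Type=6, SensorID=E53): rows 12, 13 → Status = P, P ✓
(Type=3, SensorID=E94): row 14 → Status = N ✓
(Type=11, SensorID=E67): row 15 → Status = W ✓
Two rows agree on {Type, SensorID} but differ on Status, so {Type, SensorID} → Status does not hold.

No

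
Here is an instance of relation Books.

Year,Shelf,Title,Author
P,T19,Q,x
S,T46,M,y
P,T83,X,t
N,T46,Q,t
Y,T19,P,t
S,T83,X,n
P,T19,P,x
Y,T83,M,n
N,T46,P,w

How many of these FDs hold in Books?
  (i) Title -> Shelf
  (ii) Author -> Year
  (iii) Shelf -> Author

(i) Title -> Shelf: Title=Q: 2 rows → Shelf takes values {T19, T46} — violation; Title=M: 2 rows → Shelf takes values {T46, T83} — violation; Title=P: 3 rows → Shelf takes values {T19, T46} — violation — fails.
(ii) Author -> Year: Author=t: 3 rows → Year takes values {P, N, Y} — violation; Author=n: 2 rows → Year takes values {S, Y} — violation — fails.
(iii) Shelf -> Author: Shelf=T19: 3 rows → Author takes values {x, t} — violation; Shelf=T46: 3 rows → Author takes values {y, t, w} — violation; Shelf=T83: 3 rows → Author takes values {t, n} — violation — fails.
None of the 3 dependencies hold.

0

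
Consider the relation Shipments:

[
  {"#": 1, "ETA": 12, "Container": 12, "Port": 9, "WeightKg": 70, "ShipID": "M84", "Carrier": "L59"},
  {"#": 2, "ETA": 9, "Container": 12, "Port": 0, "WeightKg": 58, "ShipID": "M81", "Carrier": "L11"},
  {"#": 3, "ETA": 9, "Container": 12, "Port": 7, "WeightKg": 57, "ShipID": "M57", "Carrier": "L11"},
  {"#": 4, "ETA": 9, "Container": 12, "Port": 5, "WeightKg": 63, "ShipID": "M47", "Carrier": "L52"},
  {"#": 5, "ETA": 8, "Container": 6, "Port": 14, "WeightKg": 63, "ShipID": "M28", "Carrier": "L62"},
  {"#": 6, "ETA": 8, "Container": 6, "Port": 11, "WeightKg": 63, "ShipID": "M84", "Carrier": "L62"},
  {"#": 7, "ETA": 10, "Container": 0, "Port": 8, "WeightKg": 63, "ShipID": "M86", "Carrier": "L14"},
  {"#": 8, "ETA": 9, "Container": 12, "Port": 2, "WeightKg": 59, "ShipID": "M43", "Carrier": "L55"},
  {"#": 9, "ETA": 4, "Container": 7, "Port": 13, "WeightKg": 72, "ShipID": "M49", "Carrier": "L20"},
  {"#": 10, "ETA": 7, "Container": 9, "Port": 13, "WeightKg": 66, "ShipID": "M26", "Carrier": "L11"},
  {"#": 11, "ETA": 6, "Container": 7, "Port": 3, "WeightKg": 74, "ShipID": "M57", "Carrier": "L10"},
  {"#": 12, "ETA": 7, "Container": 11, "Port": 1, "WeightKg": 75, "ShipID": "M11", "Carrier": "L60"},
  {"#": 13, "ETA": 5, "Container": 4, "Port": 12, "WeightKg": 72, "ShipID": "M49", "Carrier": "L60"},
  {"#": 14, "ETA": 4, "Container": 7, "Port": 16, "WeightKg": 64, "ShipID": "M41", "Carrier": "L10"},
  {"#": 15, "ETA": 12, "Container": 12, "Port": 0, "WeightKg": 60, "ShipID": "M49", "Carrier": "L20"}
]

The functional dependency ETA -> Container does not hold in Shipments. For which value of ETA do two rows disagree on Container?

ETA=12: rows 1, 15 → Container = 12, 12 ✓
ETA=9: rows 2, 3, 4, 8 → Container = 12, 12, 12, 12 ✓
ETA=8: rows 5, 6 → Container = 6, 6 ✓
ETA=10: row 7 → Container = 0 ✓
ETA=4: rows 9, 14 → Container = 7, 7 ✓
ETA=7: rows 10, 12 → Container takes values {9, 11} — violation
ETA=6: row 11 → Container = 7 ✓
ETA=5: row 13 → Container = 4 ✓
The only ETA value with inconsistent Container is ETA=7.

7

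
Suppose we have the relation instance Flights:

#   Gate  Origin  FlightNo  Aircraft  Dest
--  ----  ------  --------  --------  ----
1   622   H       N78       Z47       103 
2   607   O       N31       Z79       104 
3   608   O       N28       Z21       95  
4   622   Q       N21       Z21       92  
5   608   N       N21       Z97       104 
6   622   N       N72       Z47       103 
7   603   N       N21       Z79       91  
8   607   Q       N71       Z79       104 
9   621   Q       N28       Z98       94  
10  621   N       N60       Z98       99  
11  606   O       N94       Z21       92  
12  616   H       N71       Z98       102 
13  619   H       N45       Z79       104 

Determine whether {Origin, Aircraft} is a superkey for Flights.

Rows 3 and 11 have the same {Origin, Aircraft} value (Origin=O, Aircraft=Z21) but are distinct tuples, so {Origin, Aircraft} does not determine every attribute — not a superkey.

No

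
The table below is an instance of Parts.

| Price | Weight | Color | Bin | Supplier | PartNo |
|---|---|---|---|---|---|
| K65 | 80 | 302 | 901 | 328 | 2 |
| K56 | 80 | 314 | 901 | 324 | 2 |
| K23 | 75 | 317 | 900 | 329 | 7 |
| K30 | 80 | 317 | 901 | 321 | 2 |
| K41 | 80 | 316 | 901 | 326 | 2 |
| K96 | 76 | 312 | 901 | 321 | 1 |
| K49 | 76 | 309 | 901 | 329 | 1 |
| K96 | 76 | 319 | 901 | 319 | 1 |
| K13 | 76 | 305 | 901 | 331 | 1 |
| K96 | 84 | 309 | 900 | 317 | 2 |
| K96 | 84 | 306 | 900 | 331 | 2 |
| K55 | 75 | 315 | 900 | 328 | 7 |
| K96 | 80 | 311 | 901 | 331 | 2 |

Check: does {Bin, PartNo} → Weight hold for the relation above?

(Bin=901, PartNo=2): 5 rows → Weight = 80, 80, 80, 80, 80 ✓
(Bin=900, PartNo=7): 2 rows → Weight = 75, 75 ✓
(Bin=901, PartNo=1): 4 rows → Weight = 76, 76, 76, 76 ✓
(Bin=900, PartNo=2): 2 rows → Weight = 84, 84 ✓
Every {Bin, PartNo} value is associated with a single Weight value, so {Bin, PartNo} → Weight holds.

Yes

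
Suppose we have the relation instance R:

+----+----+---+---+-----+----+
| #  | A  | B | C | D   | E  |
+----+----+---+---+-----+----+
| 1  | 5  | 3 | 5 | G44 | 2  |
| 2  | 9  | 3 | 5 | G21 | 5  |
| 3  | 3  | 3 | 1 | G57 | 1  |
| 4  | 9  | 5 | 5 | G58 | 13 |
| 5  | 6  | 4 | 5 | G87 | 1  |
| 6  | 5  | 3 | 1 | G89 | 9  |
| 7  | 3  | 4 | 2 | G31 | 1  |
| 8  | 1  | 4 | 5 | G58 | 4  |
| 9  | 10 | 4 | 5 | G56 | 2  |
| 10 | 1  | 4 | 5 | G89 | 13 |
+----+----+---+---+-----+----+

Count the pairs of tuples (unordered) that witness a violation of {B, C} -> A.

(B=3, C=5): violating pairs (1,2) — 1 pair.
(B=3, C=1): violating pairs (3,6) — 1 pair.
(B=4, C=5): violating pairs (5,8), (5,9), (5,10), (8,9), (9,10) — 5 pairs.

7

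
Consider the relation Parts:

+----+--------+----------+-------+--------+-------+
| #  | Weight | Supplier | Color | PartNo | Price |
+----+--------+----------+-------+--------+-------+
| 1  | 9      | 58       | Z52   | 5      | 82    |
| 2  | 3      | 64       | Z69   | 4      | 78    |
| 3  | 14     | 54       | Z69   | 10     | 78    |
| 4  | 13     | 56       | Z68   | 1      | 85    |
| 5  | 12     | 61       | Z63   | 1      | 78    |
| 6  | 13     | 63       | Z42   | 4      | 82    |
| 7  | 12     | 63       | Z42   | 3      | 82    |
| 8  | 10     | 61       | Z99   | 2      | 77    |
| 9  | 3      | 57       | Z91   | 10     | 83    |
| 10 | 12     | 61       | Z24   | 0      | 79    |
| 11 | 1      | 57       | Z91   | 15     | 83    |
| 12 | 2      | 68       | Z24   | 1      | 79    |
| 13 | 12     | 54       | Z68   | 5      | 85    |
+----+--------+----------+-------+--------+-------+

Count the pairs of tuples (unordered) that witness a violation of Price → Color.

Price=82: violating pairs (1,6), (1,7) — 2 pairs.
Price=78: violating pairs (2,5), (3,5) — 2 pairs.
Price=85: all 2 rows agree on Color — 0 pairs.
Price=83: all 2 rows agree on Color — 0 pairs.
Price=79: all 2 rows agree on Color — 0 pairs.

4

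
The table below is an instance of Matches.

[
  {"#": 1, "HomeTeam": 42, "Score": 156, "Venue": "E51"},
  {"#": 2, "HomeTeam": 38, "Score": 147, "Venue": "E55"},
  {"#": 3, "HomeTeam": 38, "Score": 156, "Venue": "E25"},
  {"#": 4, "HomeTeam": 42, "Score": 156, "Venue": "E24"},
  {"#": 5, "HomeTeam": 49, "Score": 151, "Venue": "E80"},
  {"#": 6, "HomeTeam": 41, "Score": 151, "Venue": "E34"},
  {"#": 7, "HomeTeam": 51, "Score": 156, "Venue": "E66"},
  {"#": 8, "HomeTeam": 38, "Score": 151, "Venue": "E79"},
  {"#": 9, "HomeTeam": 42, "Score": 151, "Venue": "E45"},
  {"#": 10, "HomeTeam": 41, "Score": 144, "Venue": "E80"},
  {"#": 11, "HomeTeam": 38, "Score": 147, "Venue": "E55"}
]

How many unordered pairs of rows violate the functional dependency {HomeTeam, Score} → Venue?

1

(HomeTeam=42, Score=156): violating pairs (1,4) — 1 pair.
(HomeTeam=38, Score=147): all 2 rows agree on Venue — 0 pairs.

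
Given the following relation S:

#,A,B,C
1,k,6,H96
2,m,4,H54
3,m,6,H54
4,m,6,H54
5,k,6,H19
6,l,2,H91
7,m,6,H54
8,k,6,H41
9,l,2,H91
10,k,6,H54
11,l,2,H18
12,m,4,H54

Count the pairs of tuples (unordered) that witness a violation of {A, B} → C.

(A=k, B=6): violating pairs (1,5), (1,8), (1,10), (5,8), (5,10), (8,10) — 6 pairs.
(A=m, B=4): all 2 rows agree on C — 0 pairs.
(A=m, B=6): all 3 rows agree on C — 0 pairs.
(A=l, B=2): violating pairs (6,11), (9,11) — 2 pairs.

8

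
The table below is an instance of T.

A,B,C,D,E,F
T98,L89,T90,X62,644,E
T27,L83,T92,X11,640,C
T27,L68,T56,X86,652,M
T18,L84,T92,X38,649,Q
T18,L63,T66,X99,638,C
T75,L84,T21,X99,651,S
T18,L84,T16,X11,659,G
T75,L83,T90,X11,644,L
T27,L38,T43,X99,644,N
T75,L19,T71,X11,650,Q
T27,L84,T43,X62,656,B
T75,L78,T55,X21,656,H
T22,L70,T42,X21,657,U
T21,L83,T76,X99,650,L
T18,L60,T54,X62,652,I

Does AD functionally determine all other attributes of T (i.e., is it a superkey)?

Two distinct rows share (A=T75, D=X11), so AD does not determine every attribute — not a superkey.

No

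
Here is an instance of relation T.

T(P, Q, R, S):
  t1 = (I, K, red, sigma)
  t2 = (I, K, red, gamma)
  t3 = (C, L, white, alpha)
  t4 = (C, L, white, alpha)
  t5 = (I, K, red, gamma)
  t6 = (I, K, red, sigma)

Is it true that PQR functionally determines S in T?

(P=I, Q=K, R=red): rows 1, 2, 5, 6 → S takes values {sigma, gamma} — violation
(P=C, Q=L, R=white): rows 3, 4 → S = alpha, alpha ✓
Two rows agree on PQR but differ on S, so PQR -> S does not hold.

No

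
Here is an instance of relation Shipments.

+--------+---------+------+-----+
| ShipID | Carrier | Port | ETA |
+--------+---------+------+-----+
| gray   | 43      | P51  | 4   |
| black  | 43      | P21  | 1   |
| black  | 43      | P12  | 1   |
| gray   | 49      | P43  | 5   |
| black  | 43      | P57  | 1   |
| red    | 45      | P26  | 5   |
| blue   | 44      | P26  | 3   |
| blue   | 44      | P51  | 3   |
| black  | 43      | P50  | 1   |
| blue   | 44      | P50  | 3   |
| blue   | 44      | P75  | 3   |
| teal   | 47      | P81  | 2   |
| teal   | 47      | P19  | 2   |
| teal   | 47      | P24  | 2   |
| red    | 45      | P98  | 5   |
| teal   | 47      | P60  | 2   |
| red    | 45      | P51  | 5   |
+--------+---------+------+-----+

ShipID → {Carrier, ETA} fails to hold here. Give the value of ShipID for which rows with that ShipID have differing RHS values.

ShipID=gray: 2 rows → {Carrier,ETA} takes values {(43, 4), (49, 5)} — violation
ShipID=black: 4 rows → {Carrier,ETA} = (43, 1), (43, 1), (43, 1), (43, 1) ✓
ShipID=red: 3 rows → {Carrier,ETA} = (45, 5), (45, 5), (45, 5) ✓
ShipID=blue: 4 rows → {Carrier,ETA} = (44, 3), (44, 3), (44, 3), (44, 3) ✓
ShipID=teal: 4 rows → {Carrier,ETA} = (47, 2), (47, 2), (47, 2), (47, 2) ✓
The only ShipID value with inconsistent RHS is ShipID=gray.

gray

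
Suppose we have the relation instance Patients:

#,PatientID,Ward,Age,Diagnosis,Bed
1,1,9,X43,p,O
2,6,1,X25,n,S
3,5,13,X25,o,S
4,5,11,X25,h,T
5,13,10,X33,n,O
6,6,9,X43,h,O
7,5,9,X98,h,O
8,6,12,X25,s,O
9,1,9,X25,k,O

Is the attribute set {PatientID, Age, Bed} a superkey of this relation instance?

Yes

All 9 rows have distinct {PatientID, Age, Bed} values, so {PatientID, Age, Bed} → (all attributes) holds and {PatientID, Age, Bed} is a superkey.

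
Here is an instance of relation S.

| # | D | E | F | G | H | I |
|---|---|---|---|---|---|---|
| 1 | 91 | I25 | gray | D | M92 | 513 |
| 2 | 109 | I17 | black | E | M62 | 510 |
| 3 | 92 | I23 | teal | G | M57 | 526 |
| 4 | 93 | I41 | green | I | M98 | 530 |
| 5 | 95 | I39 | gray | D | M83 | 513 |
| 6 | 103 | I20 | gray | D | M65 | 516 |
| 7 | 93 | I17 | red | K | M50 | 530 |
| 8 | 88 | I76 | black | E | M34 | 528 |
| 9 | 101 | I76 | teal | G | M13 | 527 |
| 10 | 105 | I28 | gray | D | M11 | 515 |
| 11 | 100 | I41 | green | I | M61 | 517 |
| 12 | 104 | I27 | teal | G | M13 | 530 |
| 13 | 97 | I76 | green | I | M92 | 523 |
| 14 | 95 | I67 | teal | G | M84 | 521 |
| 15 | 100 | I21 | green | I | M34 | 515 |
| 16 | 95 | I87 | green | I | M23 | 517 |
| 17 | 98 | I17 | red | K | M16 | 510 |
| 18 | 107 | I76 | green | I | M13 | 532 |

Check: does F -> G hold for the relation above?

Yes

F=gray: rows 1, 5, 6, 10 → G = D, D, D, D ✓
F=black: rows 2, 8 → G = E, E ✓
F=teal: rows 3, 9, 12, 14 → G = G, G, G, G ✓
F=green: rows 4, 11, 13, 15, 16, 18 → G = I, I, I, I, I, I ✓
F=red: rows 7, 17 → G = K, K ✓
Every F value is associated with a single G value, so F -> G holds.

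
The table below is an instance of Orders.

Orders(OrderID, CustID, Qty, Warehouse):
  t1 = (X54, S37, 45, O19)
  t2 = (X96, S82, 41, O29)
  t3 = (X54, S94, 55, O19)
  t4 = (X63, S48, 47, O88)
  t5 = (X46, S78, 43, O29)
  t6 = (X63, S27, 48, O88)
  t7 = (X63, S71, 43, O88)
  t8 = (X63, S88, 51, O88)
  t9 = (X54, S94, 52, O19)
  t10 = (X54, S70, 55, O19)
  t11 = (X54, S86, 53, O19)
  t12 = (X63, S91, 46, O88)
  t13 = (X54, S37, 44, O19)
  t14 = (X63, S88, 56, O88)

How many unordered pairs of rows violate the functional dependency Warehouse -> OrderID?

Warehouse=O19: all 6 rows agree on OrderID — 0 pairs.
Warehouse=O29: violating pairs (2,5) — 1 pair.
Warehouse=O88: all 6 rows agree on OrderID — 0 pairs.

1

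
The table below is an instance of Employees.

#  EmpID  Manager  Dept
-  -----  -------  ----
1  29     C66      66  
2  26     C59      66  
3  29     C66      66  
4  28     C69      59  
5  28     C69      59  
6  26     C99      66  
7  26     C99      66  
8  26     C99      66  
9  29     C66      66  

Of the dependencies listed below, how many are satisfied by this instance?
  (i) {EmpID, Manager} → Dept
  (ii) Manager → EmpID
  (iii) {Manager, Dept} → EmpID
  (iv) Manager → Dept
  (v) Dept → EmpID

4

(i) {EmpID, Manager} → Dept: every LHS value maps to a single RHS value — holds.
(ii) Manager → EmpID: every LHS value maps to a single RHS value — holds.
(iii) {Manager, Dept} → EmpID: every LHS value maps to a single RHS value — holds.
(iv) Manager → Dept: every LHS value maps to a single RHS value — holds.
(v) Dept → EmpID: Dept=66: rows 1, 2, 3, 6, 7, 8, 9 → EmpID takes values {29, 26} — violation — fails.
4 of the 5 dependencies hold.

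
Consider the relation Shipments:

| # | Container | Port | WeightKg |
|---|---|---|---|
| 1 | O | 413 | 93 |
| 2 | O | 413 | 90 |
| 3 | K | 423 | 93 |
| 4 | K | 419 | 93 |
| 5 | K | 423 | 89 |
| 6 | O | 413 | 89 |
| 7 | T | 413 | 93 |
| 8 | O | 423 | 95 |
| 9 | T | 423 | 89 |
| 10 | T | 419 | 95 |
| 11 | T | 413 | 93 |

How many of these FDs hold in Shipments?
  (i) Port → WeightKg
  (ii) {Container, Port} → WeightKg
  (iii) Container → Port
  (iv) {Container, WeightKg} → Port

0

(i) Port → WeightKg: Port=413: rows 1, 2, 6, 7, 11 → WeightKg takes values {93, 90, 89} — violation; Port=423: rows 3, 5, 8, 9 → WeightKg takes values {93, 89, 95} — violation; Port=419: rows 4, 10 → WeightKg takes values {93, 95} — violation — fails.
(ii) {Container, Port} → WeightKg: (Container=O, Port=413): rows 1, 2, 6 → WeightKg takes values {93, 90, 89} — violation; (Container=K, Port=423): rows 3, 5 → WeightKg takes values {93, 89} — violation — fails.
(iii) Container → Port: Container=O: rows 1, 2, 6, 8 → Port takes values {413, 423} — violation; Container=K: rows 3, 4, 5 → Port takes values {423, 419} — violation; Container=T: rows 7, 9, 10, 11 → Port takes values {413, 423, 419} — violation — fails.
(iv) {Container, WeightKg} → Port: (Container=K, WeightKg=93): rows 3, 4 → Port takes values {423, 419} — violation — fails.
None of the 4 dependencies hold.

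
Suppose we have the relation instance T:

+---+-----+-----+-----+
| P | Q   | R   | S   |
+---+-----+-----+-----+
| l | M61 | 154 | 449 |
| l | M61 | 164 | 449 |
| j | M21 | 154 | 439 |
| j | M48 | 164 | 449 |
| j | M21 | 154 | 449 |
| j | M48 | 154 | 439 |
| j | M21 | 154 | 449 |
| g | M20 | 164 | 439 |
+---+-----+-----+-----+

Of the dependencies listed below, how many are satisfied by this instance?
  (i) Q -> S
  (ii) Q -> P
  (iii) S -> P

(i) Q -> S: Q=M21: 3 rows → S takes values {439, 449} — violation; Q=M48: 2 rows → S takes values {449, 439} — violation — fails.
(ii) Q -> P: every LHS value maps to a single RHS value — holds.
(iii) S -> P: S=449: 5 rows → P takes values {l, j} — violation; S=439: 3 rows → P takes values {j, g} — violation — fails.
1 of the 3 dependencies holds.

1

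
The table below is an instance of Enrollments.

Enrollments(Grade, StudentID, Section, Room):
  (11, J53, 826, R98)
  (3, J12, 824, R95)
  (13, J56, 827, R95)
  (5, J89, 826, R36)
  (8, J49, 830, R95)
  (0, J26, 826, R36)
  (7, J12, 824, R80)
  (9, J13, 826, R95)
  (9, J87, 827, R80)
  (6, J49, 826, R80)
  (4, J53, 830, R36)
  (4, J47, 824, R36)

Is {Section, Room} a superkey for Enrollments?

Two distinct rows share (Section=826, Room=R36), so {Section, Room} does not determine every attribute — not a superkey.

No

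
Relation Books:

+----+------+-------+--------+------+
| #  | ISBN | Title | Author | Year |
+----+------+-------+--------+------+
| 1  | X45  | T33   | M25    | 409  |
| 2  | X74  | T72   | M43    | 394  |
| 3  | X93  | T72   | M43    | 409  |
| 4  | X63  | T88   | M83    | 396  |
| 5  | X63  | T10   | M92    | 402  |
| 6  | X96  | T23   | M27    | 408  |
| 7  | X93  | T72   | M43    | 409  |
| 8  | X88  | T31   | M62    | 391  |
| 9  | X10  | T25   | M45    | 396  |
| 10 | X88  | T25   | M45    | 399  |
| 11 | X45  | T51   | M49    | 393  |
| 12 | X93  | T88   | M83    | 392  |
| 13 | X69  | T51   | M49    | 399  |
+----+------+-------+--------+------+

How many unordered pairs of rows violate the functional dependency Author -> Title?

Author=M43: all 3 rows agree on Title — 0 pairs.
Author=M83: all 2 rows agree on Title — 0 pairs.
Author=M45: all 2 rows agree on Title — 0 pairs.
Author=M49: all 2 rows agree on Title — 0 pairs.

0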